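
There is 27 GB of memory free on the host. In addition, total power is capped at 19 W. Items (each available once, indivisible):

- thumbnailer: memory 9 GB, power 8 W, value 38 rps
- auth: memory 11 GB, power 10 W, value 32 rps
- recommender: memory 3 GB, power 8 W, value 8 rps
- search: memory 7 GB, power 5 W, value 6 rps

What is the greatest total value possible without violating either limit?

70 rps

Feasible sets respecting both limits:
- thumbnailer+auth: memory 20, power 18, value 70
- thumbnailer+recommender: memory 12, power 16, value 46
- thumbnailer+search: memory 16, power 13, value 44
- auth+recommender: memory 14, power 18, value 40
Best: 70 rps.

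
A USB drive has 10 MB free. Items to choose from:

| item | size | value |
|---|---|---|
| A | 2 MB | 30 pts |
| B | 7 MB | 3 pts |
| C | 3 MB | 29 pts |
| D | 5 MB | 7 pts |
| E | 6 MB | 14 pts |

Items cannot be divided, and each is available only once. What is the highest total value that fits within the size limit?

This is a 0/1 knapsack; check combinations near the capacity.
- A+C+D: size 2+3+5=10, value 30+29+7=66
- A+C: size 2+3=5, value 30+29=59
- A+E: size 2+6=8, value 30+14=44
- C+E: size 3+6=9, value 29+14=43
- A+D: size 2+5=7, value 30+7=37
Best: 66 pts.

66 pts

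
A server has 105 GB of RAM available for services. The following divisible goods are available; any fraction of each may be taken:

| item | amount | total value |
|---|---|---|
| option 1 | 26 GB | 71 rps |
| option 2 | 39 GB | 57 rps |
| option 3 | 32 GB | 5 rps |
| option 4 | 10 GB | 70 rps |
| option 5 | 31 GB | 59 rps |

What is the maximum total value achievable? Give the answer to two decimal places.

255.54

Take in order of value per unit:
- option 4 (70/10 per unit): all 10 → value 70, running total 70.00
- option 1 (71/26 per unit): all 26 → value 71, running total 141.00
- option 5 (59/31 per unit): all 31 → value 59, running total 200.00
- option 2 (57/39 per unit): 38 of 39 → value 38×57/39 = 55.5385, running total 255.54
Total 255.54.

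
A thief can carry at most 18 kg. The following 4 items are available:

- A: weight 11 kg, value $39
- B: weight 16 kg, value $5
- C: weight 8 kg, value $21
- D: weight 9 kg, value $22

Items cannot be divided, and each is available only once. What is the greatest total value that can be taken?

Check high-value combinations within 18 kg:
- C+D: weight 8+9=17, value 21+22=43
- A: weight 11, value 39
- D: weight 9, value 22
Best: $43.

$43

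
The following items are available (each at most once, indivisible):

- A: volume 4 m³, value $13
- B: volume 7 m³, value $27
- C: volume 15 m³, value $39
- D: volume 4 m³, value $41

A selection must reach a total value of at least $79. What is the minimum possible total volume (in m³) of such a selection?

15

Subsets with value ≥ 79, sorted by total volume:
- A+B+D: volume 15, value 81
- C+D: volume 19, value 80
Minimum volume: 15 m³.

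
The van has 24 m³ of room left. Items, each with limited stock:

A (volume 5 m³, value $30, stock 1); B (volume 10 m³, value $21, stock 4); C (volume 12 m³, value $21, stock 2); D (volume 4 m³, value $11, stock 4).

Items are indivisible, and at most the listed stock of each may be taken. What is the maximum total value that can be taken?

Best selections within volume 24 and stock limits:
- 1×A + 4×D: volume 21, value 74
- 1×A + 1×B + 2×D: volume 23, value 73
Best: $74.

$74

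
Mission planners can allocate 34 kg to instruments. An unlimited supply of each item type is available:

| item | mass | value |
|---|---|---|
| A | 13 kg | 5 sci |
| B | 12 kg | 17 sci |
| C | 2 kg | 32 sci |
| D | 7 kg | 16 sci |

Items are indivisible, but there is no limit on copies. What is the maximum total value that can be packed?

Best value-per-unit is C at 32/2, and filling with it alone uses mass 17×2=34. No mix of the others beats 17×32 = 544.

544 sci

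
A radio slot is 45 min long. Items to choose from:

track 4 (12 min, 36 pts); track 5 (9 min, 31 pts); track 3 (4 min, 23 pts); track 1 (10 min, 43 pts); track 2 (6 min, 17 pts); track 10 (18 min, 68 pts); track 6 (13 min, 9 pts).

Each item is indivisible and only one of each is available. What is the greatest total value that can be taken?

170 pts

Check high-value combinations within 45 min:
- track 4+track 3+track 1+track 10: duration 12+4+10+18=44, value 36+23+43+68=170
- track 5+track 3+track 1+track 10: duration 9+4+10+18=41, value 31+23+43+68=165
- track 5+track 1+track 2+track 10: duration 9+10+6+18=43, value 31+43+17+68=159
- track 4+track 5+track 3+track 10: duration 12+9+4+18=43, value 36+31+23+68=158
Best: 170 pts.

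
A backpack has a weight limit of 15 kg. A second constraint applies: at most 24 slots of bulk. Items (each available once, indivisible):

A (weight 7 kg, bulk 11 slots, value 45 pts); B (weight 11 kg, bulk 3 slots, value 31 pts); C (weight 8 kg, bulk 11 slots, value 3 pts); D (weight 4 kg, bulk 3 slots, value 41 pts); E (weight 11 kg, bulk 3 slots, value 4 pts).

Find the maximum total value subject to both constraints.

Feasible sets respecting both limits:
- A+D: weight 11, bulk 14, value 86
- B+D: weight 15, bulk 6, value 72
- A+C: weight 15, bulk 22, value 48
- A: weight 7, bulk 11, value 45
Best: 86 pts.

86 pts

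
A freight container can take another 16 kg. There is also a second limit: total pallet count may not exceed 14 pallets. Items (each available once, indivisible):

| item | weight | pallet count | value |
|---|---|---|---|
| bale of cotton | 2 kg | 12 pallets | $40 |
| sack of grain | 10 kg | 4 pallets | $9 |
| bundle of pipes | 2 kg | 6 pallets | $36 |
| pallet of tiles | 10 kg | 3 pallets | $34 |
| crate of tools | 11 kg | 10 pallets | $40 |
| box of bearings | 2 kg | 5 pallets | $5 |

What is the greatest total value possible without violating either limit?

$75

Feasible sets respecting both limits:
- bundle of pipes+pallet of tiles+box of bearings: weight 14, pallet count 14, value 75
- bundle of pipes+pallet of tiles: weight 12, pallet count 9, value 70
- sack of grain+bundle of pipes: weight 12, pallet count 10, value 45
Best: $75.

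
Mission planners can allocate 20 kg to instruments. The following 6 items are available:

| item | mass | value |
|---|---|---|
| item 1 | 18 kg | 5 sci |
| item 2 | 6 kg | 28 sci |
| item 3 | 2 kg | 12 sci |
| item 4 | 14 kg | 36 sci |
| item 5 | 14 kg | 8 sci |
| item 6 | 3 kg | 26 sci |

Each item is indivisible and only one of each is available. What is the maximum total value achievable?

This is a 0/1 knapsack; check combinations near the capacity.
- item 3+item 4+item 6: mass 2+14+3=19, value 12+36+26=74
- item 2+item 3+item 6: mass 6+2+3=11, value 28+12+26=66
- item 2+item 4: mass 6+14=20, value 28+36=64
Best: 74 sci.

74 sci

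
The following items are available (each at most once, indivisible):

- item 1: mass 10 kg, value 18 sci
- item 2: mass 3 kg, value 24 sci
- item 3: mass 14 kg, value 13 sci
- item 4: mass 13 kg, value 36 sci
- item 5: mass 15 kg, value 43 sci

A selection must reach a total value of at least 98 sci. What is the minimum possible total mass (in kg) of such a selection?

31

Subsets with value ≥ 98, sorted by total mass:
- item 2+item 4+item 5: mass 31, value 103
- item 1+item 2+item 4+item 5: mass 41, value 121
Minimum mass: 31 kg.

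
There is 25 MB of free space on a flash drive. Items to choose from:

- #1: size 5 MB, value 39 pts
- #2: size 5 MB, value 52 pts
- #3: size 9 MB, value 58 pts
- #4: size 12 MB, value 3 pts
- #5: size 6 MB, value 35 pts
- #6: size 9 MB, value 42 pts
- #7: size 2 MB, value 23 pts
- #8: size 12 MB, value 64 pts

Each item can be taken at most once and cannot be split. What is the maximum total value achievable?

Check high-value combinations within 25 MB:
- #1+#2+#3+#5: size 5+5+9+6=25, value 39+52+58+35=184
- #1+#2+#7+#8: size 5+5+2+12=24, value 39+52+23+64=178
- #2+#3+#6+#7: size 5+9+9+2=25, value 52+58+42+23=175
- #2+#5+#7+#8: size 5+6+2+12=25, value 52+35+23+64=174
- #1+#2+#3+#7: size 5+5+9+2=21, value 39+52+58+23=172
Best: 184 pts.

184 pts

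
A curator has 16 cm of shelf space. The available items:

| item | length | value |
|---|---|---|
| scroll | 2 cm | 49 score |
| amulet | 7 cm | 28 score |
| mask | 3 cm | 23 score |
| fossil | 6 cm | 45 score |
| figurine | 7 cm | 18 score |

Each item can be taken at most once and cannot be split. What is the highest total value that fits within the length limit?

This is a 0/1 knapsack; check combinations near the capacity.
- scroll+amulet+fossil: length 2+7+6=15, value 49+28+45=122
- scroll+mask+fossil: length 2+3+6=11, value 49+23+45=117
- scroll+fossil+figurine: length 2+6+7=15, value 49+45+18=112
Best: 122 score.

122 score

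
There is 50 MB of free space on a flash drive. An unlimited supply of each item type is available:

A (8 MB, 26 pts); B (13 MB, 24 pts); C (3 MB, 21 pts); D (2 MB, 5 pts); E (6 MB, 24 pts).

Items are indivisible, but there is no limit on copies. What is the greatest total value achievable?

Best value-per-unit is C at 21/3; filling with it alone gives 16×21 = 336.
Optimal mix: 16×C + 1×D → size 50, value 341.

341 pts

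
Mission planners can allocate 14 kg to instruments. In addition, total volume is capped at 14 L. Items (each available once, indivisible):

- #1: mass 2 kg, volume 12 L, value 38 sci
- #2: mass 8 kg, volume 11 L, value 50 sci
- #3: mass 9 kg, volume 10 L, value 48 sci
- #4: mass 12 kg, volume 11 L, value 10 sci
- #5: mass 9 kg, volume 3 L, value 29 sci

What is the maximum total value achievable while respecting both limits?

50 sci

Feasible sets respecting both limits:
- #2: mass 8, volume 11, value 50
- #3: mass 9, volume 10, value 48
- #1: mass 2, volume 12, value 38
- #5: mass 9, volume 3, value 29
Best: 50 sci.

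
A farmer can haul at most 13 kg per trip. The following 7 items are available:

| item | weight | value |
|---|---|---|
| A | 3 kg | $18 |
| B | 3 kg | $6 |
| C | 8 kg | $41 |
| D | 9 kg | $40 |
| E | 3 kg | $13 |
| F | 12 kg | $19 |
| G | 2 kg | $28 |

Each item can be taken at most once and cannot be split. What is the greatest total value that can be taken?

This is a 0/1 knapsack; check combinations near the capacity.
- A+C+G: weight 3+8+2=13, value 18+41+28=87
- C+E+G: weight 8+3+2=13, value 41+13+28=82
- B+C+G: weight 3+8+2=13, value 6+41+28=75
- C+G: weight 8+2=10, value 41+28=69
Best: $87.

$87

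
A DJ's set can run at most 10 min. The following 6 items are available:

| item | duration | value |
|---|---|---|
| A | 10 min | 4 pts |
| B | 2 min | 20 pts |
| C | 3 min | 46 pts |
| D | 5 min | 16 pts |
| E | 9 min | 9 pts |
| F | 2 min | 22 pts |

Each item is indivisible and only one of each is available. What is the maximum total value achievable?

This is a 0/1 knapsack; check combinations near the capacity.
- B+C+F: duration 2+3+2=7, value 20+46+22=88
- C+D+F: duration 3+5+2=10, value 46+16+22=84
- B+C+D: duration 2+3+5=10, value 20+46+16=82
- C+F: duration 3+2=5, value 46+22=68
- B+C: duration 2+3=5, value 20+46=66
Best: 88 pts.

88 pts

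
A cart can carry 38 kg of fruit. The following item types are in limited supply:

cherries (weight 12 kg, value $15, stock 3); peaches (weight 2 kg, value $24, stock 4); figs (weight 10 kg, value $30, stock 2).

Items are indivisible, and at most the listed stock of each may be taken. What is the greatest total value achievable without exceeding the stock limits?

Best selections within weight 38 and stock limits:
- 4×peaches + 2×figs: weight 28, value 156
- 1×cherries + 3×peaches + 2×figs: weight 38, value 147
- 1×cherries + 4×peaches + 1×figs: weight 30, value 141
- 3×peaches + 2×figs: weight 26, value 132
Best: $156.

$156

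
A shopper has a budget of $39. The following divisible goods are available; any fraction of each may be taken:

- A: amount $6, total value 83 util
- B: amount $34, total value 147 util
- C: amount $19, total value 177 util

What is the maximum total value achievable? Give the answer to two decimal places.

Take in order of value per unit:
- A (83/6 per unit): all 6 → value 83, running total 83.00
- C (177/19 per unit): all 19 → value 177, running total 260.00
- B (147/34 per unit): 14 of 34 → value 14×147/34 = 60.5294, running total 320.53
Total 320.53.

320.53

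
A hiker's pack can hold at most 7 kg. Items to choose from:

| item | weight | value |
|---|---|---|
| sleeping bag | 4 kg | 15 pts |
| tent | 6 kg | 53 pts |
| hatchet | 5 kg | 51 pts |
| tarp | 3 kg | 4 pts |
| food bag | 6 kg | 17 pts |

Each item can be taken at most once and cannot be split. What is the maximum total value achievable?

Check high-value combinations within 7 kg:
- tent: weight 6, value 53
- hatchet: weight 5, value 51
- sleeping bag+tarp: weight 4+3=7, value 15+4=19
Best: 53 pts.

53 pts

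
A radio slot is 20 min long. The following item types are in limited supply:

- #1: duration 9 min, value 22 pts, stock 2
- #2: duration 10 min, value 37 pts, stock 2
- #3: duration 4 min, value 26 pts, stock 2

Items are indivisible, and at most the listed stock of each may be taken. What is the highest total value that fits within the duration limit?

Top feasible selections:
- 1×#2 + 2×#3: duration 18, value 89
- 1×#1 + 2×#3: duration 17, value 74
Best: 89 pts.

89 pts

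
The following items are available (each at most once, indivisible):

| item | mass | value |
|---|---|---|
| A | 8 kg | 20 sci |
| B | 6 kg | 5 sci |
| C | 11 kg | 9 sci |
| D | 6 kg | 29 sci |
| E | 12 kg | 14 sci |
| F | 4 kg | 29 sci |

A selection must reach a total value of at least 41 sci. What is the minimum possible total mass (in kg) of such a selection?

10

Subsets with value ≥ 41, sorted by total mass:
- D+F: mass 10, value 58
- A+F: mass 12, value 49
Minimum mass: 10 kg.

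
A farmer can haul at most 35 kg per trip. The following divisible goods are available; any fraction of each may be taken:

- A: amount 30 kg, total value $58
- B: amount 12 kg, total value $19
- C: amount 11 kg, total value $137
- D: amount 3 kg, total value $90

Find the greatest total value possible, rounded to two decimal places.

Take in order of value per unit:
- D (90/3 per unit): all 3 → value 90, running total 90.00
- C (137/11 per unit): all 11 → value 137, running total 227.00
- A (58/30 per unit): 21 of 30 → value 21×58/30 = 40.6000, running total 267.60
Total 267.60.

267.60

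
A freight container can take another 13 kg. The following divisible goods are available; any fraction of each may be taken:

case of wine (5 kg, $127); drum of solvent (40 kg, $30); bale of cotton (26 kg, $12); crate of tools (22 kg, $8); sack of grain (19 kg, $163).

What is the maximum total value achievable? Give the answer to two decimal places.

Take in order of value per unit:
- case of wine (127/5 per unit): all 5 → value 127, running total 127.00
- sack of grain (163/19 per unit): 8 of 19 → value 8×163/19 = 68.6316, running total 195.63
Total 195.63.

195.63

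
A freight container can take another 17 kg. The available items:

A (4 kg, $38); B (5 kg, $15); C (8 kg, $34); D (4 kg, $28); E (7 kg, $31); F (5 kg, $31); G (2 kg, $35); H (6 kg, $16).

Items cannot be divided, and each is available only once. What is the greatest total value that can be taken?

$132

Check high-value combinations within 17 kg:
- A+D+F+G: weight 4+4+5+2=15, value 38+28+31+35=132
- A+D+E+G: weight 4+4+7+2=17, value 38+28+31+35=132
- A+F+G+H: weight 4+5+2+6=17, value 38+31+35+16=120
Best: $132.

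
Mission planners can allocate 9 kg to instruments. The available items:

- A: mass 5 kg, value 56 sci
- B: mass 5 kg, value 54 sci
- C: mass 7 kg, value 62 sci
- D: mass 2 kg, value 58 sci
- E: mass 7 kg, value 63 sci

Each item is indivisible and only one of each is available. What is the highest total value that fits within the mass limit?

121 sci

Check high-value combinations within 9 kg:
- D+E: mass 2+7=9, value 58+63=121
- C+D: mass 7+2=9, value 62+58=120
- A+D: mass 5+2=7, value 56+58=114
- B+D: mass 5+2=7, value 54+58=112
- E: mass 7, value 63
Best: 121 sci.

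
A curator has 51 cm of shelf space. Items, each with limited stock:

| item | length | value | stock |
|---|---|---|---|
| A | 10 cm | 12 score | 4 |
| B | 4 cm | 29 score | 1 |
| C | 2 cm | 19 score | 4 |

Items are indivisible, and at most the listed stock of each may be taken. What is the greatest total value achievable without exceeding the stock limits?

Top feasible selections:
- 3×A + 1×B + 4×C: length 42, value 141
- 4×A + 1×B + 3×C: length 50, value 134
Best: 141 score.

141 score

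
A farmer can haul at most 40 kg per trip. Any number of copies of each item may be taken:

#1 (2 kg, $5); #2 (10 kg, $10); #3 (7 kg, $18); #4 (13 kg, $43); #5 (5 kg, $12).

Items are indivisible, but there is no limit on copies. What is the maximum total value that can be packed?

$129

Best value-per-unit is #4 at 43/13, and filling with it alone uses weight 3×13=39. No mix of the others beats 3×43 = 129.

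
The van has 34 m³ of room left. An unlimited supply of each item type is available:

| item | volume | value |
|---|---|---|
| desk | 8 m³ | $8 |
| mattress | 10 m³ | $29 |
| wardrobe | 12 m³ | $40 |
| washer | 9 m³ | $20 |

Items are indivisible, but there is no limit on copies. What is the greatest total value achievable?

$109

Best value-per-unit is wardrobe at 40/12; filling with it alone gives 2×40 = 80.
Optimal mix: 1×mattress + 2×wardrobe → volume 34, value 109.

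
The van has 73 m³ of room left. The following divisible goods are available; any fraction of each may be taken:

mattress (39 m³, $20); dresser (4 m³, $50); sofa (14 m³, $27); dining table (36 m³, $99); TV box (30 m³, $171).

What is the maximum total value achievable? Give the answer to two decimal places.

Take in order of value per unit:
- dresser (50/4 per unit): all 4 → value 50, running total 50.00
- TV box (171/30 per unit): all 30 → value 171, running total 221.00
- dining table (99/36 per unit): all 36 → value 99, running total 320.00
- sofa (27/14 per unit): 3 of 14 → value 3×27/14 = 5.7857, running total 325.79
Total 325.79.

325.79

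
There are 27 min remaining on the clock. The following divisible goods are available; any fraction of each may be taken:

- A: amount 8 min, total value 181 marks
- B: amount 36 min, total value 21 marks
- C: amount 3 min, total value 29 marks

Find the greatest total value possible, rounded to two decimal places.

Take in order of value per unit:
- A (181/8 per unit): all 8 → value 181, running total 181.00
- C (29/3 per unit): all 3 → value 29, running total 210.00
- B (21/36 per unit): 16 of 36 → value 16×21/36 = 9.3333, running total 219.33
Total 219.33.

219.33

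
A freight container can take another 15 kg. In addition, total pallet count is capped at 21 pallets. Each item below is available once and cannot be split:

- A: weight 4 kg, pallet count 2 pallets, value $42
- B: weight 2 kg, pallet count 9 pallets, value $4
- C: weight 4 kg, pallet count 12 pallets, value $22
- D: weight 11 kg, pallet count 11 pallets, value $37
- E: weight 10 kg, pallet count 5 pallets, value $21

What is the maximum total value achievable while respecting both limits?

$79

Feasible sets respecting both limits:
- A+D: weight 15, pallet count 13, value 79
- A+C: weight 8, pallet count 14, value 64
- A+E: weight 14, pallet count 7, value 63
- A+B: weight 6, pallet count 11, value 46
Best: $79.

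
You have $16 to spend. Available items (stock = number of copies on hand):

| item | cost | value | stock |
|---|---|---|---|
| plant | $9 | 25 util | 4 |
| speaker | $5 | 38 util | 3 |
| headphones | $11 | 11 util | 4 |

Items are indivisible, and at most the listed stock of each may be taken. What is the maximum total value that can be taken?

Top feasible selections:
- 3×speaker: cost 15, value 114
- 2×speaker: cost 10, value 76
- 1×plant + 1×speaker: cost 14, value 63
Best: 114 util.

114 util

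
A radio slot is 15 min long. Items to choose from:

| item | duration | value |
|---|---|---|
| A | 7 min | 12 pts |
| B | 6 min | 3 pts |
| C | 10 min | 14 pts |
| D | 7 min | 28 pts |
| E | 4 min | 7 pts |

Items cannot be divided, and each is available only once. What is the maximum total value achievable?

Check high-value combinations within 15 min:
- A+D: duration 7+7=14, value 12+28=40
- D+E: duration 7+4=11, value 28+7=35
- B+D: duration 6+7=13, value 3+28=31
- D: duration 7, value 28
Best: 40 pts.

40 pts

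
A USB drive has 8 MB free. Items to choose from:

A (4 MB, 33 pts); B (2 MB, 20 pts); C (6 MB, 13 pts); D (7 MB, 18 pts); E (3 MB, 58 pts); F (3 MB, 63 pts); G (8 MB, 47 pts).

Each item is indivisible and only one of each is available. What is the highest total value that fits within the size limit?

141 pts

This is a 0/1 knapsack; check combinations near the capacity.
- B+E+F: size 2+3+3=8, value 20+58+63=141
- E+F: size 3+3=6, value 58+63=121
- A+F: size 4+3=7, value 33+63=96
- A+E: size 4+3=7, value 33+58=91
- B+F: size 2+3=5, value 20+63=83
Best: 141 pts.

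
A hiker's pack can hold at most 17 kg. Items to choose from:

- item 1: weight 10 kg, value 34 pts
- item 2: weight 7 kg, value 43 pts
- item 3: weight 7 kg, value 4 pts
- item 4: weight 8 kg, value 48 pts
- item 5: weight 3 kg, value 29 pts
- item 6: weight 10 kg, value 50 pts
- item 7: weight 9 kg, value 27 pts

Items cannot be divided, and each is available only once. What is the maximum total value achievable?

Check high-value combinations within 17 kg:
- item 2+item 6: weight 7+10=17, value 43+50=93
- item 2+item 4: weight 7+8=15, value 43+48=91
- item 5+item 6: weight 3+10=13, value 29+50=79
- item 4+item 5: weight 8+3=11, value 48+29=77
- item 1+item 2: weight 10+7=17, value 34+43=77
Best: 93 pts.

93 pts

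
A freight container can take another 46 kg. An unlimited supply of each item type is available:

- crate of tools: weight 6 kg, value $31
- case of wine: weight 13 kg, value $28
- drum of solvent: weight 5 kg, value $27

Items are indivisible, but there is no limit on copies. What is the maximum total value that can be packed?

$247

Best value-per-unit is drum of solvent at 27/5; filling with it alone gives 9×27 = 243.
Optimal mix: 1×crate of tools + 8×drum of solvent → weight 46, value 247.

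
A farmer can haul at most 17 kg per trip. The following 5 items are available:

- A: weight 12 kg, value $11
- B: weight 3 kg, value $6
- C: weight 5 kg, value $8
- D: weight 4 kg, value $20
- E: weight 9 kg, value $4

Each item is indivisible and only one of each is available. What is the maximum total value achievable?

$34

Check high-value combinations within 17 kg:
- B+C+D: weight 3+5+4=12, value 6+8+20=34
- A+D: weight 12+4=16, value 11+20=31
- B+D+E: weight 3+4+9=16, value 6+20+4=30
- C+D: weight 5+4=9, value 8+20=28
- B+D: weight 3+4=7, value 6+20=26
Best: $34.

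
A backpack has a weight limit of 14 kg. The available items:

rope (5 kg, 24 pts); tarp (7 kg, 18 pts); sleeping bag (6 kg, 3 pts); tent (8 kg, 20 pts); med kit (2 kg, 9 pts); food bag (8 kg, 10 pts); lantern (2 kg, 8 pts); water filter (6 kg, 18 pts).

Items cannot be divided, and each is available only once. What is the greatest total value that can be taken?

Check high-value combinations within 14 kg:
- rope+med kit+water filter: weight 5+2+6=13, value 24+9+18=51
- rope+tarp+med kit: weight 5+7+2=14, value 24+18+9=51
- rope+lantern+water filter: weight 5+2+6=13, value 24+8+18=50
Best: 51 pts.

51 pts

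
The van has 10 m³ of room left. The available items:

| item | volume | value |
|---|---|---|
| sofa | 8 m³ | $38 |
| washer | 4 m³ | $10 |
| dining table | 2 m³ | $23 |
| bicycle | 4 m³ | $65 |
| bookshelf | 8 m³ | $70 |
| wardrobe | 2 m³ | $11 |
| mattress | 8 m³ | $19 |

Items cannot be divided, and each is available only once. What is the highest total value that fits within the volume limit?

$99

Check high-value combinations within 10 m³:
- dining table+bicycle+wardrobe: volume 2+4+2=8, value 23+65+11=99
- washer+dining table+bicycle: volume 4+2+4=10, value 10+23+65=98
- dining table+bookshelf: volume 2+8=10, value 23+70=93
- dining table+bicycle: volume 2+4=6, value 23+65=88
Best: $99.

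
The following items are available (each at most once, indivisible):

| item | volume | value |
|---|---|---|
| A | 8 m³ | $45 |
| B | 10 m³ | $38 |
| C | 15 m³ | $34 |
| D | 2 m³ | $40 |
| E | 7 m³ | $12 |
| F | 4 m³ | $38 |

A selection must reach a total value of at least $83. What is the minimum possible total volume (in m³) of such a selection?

Subsets with value ≥ 83, sorted by total volume:
- A+D: volume 10, value 85
- A+F: volume 12, value 83
Minimum volume: 10 m³.

10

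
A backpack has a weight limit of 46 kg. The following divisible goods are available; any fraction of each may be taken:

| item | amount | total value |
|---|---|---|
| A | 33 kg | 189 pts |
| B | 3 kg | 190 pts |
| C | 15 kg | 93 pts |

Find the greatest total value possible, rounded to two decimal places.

Take in order of value per unit:
- B (190/3 per unit): all 3 → value 190, running total 190.00
- C (93/15 per unit): all 15 → value 93, running total 283.00
- A (189/33 per unit): 28 of 33 → value 28×189/33 = 160.3636, running total 443.36
Total 443.36.

443.36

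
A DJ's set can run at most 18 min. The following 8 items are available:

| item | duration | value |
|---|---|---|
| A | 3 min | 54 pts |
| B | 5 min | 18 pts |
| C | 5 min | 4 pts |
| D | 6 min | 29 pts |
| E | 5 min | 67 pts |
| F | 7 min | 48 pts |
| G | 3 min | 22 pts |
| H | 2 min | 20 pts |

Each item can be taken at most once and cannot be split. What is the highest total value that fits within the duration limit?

191 pts

Check high-value combinations within 18 min:
- A+E+F+G: duration 3+5+7+3=18, value 54+67+48+22=191
- A+E+F+H: duration 3+5+7+2=17, value 54+67+48+20=189
- A+B+E+G+H: duration 3+5+5+3+2=18, value 54+18+67+22+20=181
Best: 191 pts.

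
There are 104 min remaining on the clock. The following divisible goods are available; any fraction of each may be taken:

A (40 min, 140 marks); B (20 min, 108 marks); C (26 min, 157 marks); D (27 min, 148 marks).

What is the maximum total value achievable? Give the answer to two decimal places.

Take in order of value per unit:
- C (157/26 per unit): all 26 → value 157, running total 157.00
- D (148/27 per unit): all 27 → value 148, running total 305.00
- B (108/20 per unit): all 20 → value 108, running total 413.00
- A (140/40 per unit): 31 of 40 → value 31×140/40 = 108.5000, running total 521.50
Total 521.50.

521.50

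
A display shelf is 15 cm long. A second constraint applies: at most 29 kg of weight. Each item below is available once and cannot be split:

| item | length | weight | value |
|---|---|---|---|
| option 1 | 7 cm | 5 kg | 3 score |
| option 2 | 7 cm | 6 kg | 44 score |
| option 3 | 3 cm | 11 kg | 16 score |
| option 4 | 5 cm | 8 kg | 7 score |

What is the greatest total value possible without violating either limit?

Feasible sets respecting both limits:
- option 2+option 3+option 4: length 15, weight 25, value 67
- option 2+option 3: length 10, weight 17, value 60
- option 2+option 4: length 12, weight 14, value 51
- option 1+option 2: length 14, weight 11, value 47
Best: 67 score.

67 score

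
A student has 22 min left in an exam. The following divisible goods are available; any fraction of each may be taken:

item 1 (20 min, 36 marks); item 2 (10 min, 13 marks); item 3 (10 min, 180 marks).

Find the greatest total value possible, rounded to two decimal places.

201.60

Take in order of value per unit:
- item 3 (180/10 per unit): all 10 → value 180, running total 180.00
- item 1 (36/20 per unit): 12 of 20 → value 12×36/20 = 21.6000, running total 201.60
Total 201.60.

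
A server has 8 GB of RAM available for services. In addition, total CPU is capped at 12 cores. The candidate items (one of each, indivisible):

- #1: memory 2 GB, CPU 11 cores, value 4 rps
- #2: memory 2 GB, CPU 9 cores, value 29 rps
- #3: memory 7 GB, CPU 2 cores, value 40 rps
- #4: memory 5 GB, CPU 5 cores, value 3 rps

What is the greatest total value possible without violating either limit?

40 rps

Feasible sets respecting both limits:
- #3: memory 7, CPU 2, value 40
- #2: memory 2, CPU 9, value 29
- #1: memory 2, CPU 11, value 4
- #4: memory 5, CPU 5, value 3
Best: 40 rps.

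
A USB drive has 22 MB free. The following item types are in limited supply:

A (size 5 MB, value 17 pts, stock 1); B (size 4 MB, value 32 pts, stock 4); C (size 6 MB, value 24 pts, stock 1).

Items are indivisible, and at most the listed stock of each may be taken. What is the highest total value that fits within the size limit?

152 pts

Best selections within size 22 and stock limits:
- 4×B + 1×C: size 22, value 152
- 1×A + 4×B: size 21, value 145
- 4×B: size 16, value 128
- 3×B + 1×C: size 18, value 120
Best: 152 pts.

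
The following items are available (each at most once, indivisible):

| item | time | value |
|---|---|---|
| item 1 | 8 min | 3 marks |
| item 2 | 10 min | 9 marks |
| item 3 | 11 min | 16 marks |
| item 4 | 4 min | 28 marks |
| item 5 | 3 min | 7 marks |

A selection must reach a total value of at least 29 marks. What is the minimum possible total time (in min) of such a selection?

7

Subsets with value ≥ 29, sorted by total time:
- item 4+item 5: time 7, value 35
- item 1+item 4: time 12, value 31
Minimum time: 7 min.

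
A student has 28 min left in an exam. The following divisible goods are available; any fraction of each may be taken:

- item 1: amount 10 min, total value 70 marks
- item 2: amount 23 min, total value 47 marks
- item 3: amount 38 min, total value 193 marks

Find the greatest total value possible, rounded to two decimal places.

Take in order of value per unit:
- item 1 (70/10 per unit): all 10 → value 70, running total 70.00
- item 3 (193/38 per unit): 18 of 38 → value 18×193/38 = 91.4211, running total 161.42
Total 161.42.

161.42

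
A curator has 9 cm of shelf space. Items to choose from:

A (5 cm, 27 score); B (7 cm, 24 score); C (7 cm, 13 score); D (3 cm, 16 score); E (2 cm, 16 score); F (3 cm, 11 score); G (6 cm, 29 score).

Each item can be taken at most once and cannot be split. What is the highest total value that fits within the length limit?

45 score

Check high-value combinations within 9 cm:
- E+G: length 2+6=8, value 16+29=45
- D+G: length 3+6=9, value 16+29=45
- A+E: length 5+2=7, value 27+16=43
- A+D: length 5+3=8, value 27+16=43
Best: 45 score.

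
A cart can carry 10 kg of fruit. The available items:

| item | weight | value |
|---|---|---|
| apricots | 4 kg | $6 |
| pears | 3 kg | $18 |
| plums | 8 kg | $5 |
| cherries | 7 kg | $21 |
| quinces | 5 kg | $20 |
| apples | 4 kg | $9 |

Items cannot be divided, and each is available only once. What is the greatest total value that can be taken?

This is a 0/1 knapsack; check combinations near the capacity.
- pears+cherries: weight 3+7=10, value 18+21=39
- pears+quinces: weight 3+5=8, value 18+20=38
- quinces+apples: weight 5+4=9, value 20+9=29
Best: $39.

$39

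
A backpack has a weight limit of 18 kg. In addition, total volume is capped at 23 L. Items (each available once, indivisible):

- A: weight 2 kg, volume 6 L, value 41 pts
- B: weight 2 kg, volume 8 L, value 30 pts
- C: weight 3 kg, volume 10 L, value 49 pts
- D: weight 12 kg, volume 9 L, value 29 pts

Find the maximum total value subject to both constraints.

Feasible sets respecting both limits:
- A+B+D: weight 16, volume 23, value 100
- A+C: weight 5, volume 16, value 90
- B+C: weight 5, volume 18, value 79
- C+D: weight 15, volume 19, value 78
Best: 100 pts.

100 pts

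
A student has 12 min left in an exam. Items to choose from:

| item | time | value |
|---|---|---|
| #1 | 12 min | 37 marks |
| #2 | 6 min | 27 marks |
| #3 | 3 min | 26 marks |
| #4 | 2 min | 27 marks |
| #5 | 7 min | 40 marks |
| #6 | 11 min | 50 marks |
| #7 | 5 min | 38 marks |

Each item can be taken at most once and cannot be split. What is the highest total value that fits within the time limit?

93 marks

Check high-value combinations within 12 min:
- #3+#4+#5: time 3+2+7=12, value 26+27+40=93
- #3+#4+#7: time 3+2+5=10, value 26+27+38=91
- #2+#3+#4: time 6+3+2=11, value 27+26+27=80
- #5+#7: time 7+5=12, value 40+38=78
Best: 93 marks.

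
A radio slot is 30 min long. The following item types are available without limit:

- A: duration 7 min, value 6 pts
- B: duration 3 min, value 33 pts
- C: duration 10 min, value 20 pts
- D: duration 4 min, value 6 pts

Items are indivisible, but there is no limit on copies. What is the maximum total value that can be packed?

330 pts

Best value-per-unit is B at 33/3, and filling with it alone uses duration 10×3=30. No mix of the others beats 10×33 = 330.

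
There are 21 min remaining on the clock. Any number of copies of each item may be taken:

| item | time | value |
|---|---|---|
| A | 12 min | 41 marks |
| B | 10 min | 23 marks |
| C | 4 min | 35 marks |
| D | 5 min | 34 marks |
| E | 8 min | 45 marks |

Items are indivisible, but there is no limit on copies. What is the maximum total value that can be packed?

Best value-per-unit is C at 35/4, and filling with it alone uses time 5×4=20. No mix of the others beats 5×35 = 175.

175 marks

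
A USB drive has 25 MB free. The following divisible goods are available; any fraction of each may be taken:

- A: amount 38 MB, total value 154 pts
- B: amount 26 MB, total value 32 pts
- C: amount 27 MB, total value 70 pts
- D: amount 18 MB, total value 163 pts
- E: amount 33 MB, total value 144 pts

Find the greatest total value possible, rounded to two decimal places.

193.55

Take in order of value per unit:
- D (163/18 per unit): all 18 → value 163, running total 163.00
- E (144/33 per unit): 7 of 33 → value 7×144/33 = 30.5455, running total 193.55
Total 193.55.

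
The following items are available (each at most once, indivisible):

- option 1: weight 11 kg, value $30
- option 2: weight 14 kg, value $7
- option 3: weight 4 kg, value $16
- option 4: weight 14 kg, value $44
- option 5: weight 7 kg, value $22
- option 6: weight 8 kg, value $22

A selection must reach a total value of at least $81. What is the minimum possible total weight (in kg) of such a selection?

25

Subsets with value ≥ 81, sorted by total weight:
- option 3+option 4+option 5: weight 25, value 82
- option 3+option 4+option 6: weight 26, value 82
Minimum weight: 25 kg.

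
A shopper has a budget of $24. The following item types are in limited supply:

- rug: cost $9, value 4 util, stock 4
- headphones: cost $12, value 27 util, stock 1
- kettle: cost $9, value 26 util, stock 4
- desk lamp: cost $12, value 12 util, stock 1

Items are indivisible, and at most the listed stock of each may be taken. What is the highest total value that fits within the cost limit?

Top feasible selections:
- 1×headphones + 1×kettle: cost 21, value 53
- 2×kettle: cost 18, value 52
- 1×headphones + 1×desk lamp: cost 24, value 39
- 1×kettle + 1×desk lamp: cost 21, value 38
Best: 53 util.

53 util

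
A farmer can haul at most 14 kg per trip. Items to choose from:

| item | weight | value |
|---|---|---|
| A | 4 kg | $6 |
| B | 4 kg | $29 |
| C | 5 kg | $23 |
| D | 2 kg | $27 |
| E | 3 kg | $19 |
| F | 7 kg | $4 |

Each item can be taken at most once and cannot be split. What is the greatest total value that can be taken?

$98

Check high-value combinations within 14 kg:
- B+C+D+E: weight 4+5+2+3=14, value 29+23+27+19=98
- A+B+D+E: weight 4+4+2+3=13, value 6+29+27+19=81
- B+C+D: weight 4+5+2=11, value 29+23+27=79
Best: $98.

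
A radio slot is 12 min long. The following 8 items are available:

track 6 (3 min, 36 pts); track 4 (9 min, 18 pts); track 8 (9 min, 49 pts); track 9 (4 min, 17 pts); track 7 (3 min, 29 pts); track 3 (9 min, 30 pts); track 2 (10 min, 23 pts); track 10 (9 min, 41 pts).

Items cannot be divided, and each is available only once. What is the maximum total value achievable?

85 pts

Check high-value combinations within 12 min:
- track 6+track 8: duration 3+9=12, value 36+49=85
- track 6+track 9+track 7: duration 3+4+3=10, value 36+17+29=82
- track 8+track 7: duration 9+3=12, value 49+29=78
- track 6+track 10: duration 3+9=12, value 36+41=77
Best: 85 pts.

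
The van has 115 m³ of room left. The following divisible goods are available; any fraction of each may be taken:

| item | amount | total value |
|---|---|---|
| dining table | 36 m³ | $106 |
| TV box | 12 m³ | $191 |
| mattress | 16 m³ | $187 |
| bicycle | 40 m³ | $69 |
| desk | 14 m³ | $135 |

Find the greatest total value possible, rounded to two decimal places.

Take in order of value per unit:
- TV box (191/12 per unit): all 12 → value 191, running total 191.00
- mattress (187/16 per unit): all 16 → value 187, running total 378.00
- desk (135/14 per unit): all 14 → value 135, running total 513.00
- dining table (106/36 per unit): all 36 → value 106, running total 619.00
- bicycle (69/40 per unit): 37 of 40 → value 37×69/40 = 63.8250, running total 682.83
Total 682.83.

682.83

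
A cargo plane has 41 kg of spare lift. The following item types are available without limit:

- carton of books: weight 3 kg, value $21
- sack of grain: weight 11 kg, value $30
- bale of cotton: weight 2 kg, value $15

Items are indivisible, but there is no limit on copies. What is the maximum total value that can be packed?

Best value-per-unit is bale of cotton at 15/2; filling with it alone gives 20×15 = 300.
Optimal mix: 1×carton of books + 19×bale of cotton → weight 41, value 306.

$306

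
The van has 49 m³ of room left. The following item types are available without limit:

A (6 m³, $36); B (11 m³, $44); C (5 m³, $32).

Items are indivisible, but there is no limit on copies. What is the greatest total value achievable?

Best value-per-unit is C at 32/5; filling with it alone gives 9×32 = 288.
Optimal mix: 4×A + 5×C → volume 49, value 304.

$304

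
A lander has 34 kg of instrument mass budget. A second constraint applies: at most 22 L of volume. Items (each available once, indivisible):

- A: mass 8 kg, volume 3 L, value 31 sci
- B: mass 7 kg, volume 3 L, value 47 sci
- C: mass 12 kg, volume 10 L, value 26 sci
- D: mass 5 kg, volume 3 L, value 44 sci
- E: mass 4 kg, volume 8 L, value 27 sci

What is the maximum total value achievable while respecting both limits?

149 sci

Feasible sets respecting both limits:
- A+B+D+E: mass 24, volume 17, value 149
- A+B+C+D: mass 32, volume 19, value 148
- A+B+D: mass 20, volume 9, value 122
Best: 149 sci.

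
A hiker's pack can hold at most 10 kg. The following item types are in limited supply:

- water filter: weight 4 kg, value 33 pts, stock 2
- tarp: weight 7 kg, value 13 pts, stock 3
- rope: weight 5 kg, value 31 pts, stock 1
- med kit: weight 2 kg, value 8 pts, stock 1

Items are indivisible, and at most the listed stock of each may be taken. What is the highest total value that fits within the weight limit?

74 pts

Top feasible selections:
- 2×water filter + 1×med kit: weight 10, value 74
- 2×water filter: weight 8, value 66
- 1×water filter + 1×rope: weight 9, value 64
- 1×water filter + 1×med kit: weight 6, value 41
Best: 74 pts.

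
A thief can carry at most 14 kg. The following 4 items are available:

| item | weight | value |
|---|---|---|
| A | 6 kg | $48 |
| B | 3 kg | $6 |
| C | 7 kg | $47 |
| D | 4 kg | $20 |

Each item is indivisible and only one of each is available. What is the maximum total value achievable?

$95

Check high-value combinations within 14 kg:
- A+C: weight 6+7=13, value 48+47=95
- A+B+D: weight 6+3+4=13, value 48+6+20=74
- B+C+D: weight 3+7+4=14, value 6+47+20=73
- A+D: weight 6+4=10, value 48+20=68
- C+D: weight 7+4=11, value 47+20=67
Best: $95.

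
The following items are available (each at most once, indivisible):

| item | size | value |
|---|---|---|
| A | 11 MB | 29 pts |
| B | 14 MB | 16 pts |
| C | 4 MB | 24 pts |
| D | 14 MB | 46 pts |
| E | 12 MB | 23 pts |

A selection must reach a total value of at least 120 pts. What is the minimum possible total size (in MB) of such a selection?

41

Subsets with value ≥ 120, sorted by total size:
- A+C+D+E: size 41, value 122
- A+B+C+D+E: size 55, value 138
Minimum size: 41 MB.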